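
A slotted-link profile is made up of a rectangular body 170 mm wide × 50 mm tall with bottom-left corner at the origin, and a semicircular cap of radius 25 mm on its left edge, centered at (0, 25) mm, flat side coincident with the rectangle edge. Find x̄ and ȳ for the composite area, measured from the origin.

x̄ = 75.10 mm, ȳ = 25.00 mm

rectangular body: A = 170 × 50 = 8500.00, centroid at (85.00, 25.00).
semicircular end: A = ½π·25² = 981.75, centroid at (-10.61, 25.00).
ΣA = 9481.75 mm²
ΣAx̄ = (8500.00)(85.00) + (981.75)(-10.61) = 712083.33 mm³
ΣAȳ = (8500.00)(25.00) + (981.75)(25.00) = 237043.69 mm³
x̄ = 712083.33 / 9481.75 = 75.10 mm
ȳ = 237043.69 / 9481.75 = 25.00 mm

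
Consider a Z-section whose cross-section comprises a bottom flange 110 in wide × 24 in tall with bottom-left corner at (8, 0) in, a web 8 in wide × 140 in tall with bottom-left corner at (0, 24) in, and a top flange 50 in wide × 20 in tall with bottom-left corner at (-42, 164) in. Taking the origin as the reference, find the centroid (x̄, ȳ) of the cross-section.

x̄ = 32.31 in, ȳ = 65.33 in

bottom flange: A = 110 × 24 = 2640.00, centroid at (63.00, 12.00).
web: A = 8 × 140 = 1120.00, centroid at (4.00, 94.00).
top flange: A = 50 × 20 = 1000.00, centroid at (-17.00, 174.00).
ΣA = 4760.00 in²
ΣAx̄ = (2640.00)(63.00) + (1120.00)(4.00) + (1000.00)(-17.00) = 153800.00 in³
ΣAȳ = (2640.00)(12.00) + (1120.00)(94.00) + (1000.00)(174.00) = 310960.00 in³
x̄ = 153800.00 / 4760.00 = 32.31 in
ȳ = 310960.00 / 4760.00 = 65.33 in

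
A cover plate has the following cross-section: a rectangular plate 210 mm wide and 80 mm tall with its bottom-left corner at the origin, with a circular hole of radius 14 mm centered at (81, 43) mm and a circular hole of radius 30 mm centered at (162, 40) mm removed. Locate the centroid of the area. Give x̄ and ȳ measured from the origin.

Part | A | x̄ᵢ | ȳᵢ | A·x̄ᵢ | A·ȳᵢ
plate | 16800.00 | 105.00 | 40.00 | 1764000.00 | 672000.00
hole 1 | -615.75 | 81.00 | 43.00 | -49875.92 | -26477.34
hole 2 | -2827.43 | 162.00 | 40.00 | -458044.21 | -113097.34
Σ | 13356.81 |  |  | 1256079.87 | 532425.32
x̄ = 1256079.87 / 13356.81 = 94.04 mm
ȳ = 532425.32 / 13356.81 = 39.86 mm

x̄ = 94.04 mm, ȳ = 39.86 mm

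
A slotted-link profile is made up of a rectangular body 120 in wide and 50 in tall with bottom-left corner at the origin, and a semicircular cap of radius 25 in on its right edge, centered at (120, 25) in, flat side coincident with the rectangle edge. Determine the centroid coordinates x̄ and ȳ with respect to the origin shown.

x̄ = 69.93 in, ȳ = 25.00 in

Part | A | x̄ᵢ | ȳᵢ | A·x̄ᵢ | A·ȳᵢ
rectangular body | 6000.00 | 60.00 | 25.00 | 360000.00 | 150000.00
semicircular end | 981.75 | 130.61 | 25.00 | 128226.39 | 24543.69
Σ | 6981.75 |  |  | 488226.39 | 174543.69
x̄ = 488226.39 / 6981.75 = 69.93 in
ȳ = 174543.69 / 6981.75 = 25.00 in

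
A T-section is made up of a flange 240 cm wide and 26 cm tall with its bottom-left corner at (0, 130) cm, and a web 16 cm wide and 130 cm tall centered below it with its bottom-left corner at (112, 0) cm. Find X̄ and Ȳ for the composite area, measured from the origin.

X̄ = 120.00 cm, Ȳ = 123.50 cm

Part | A | x̄ᵢ | ȳᵢ | A·x̄ᵢ | A·ȳᵢ
web | 2080.00 | 120.00 | 65.00 | 249600.00 | 135200.00
flange | 6240.00 | 120.00 | 143.00 | 748800.00 | 892320.00
Σ | 8320.00 |  |  | 998400.00 | 1027520.00
X̄ = 998400.00 / 8320.00 = 120.00 cm
Ȳ = 1027520.00 / 8320.00 = 123.50 cm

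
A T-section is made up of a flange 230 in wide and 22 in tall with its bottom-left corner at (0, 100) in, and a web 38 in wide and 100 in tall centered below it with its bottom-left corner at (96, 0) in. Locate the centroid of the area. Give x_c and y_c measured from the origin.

x_c = 115.00 in, y_c = 84.84 in

Part | A | x̄ᵢ | ȳᵢ | A·x̄ᵢ | A·ȳᵢ
web | 3800.00 | 115.00 | 50.00 | 437000.00 | 190000.00
flange | 5060.00 | 115.00 | 111.00 | 581900.00 | 561660.00
Σ | 8860.00 |  |  | 1018900.00 | 751660.00
x_c = 1018900.00 / 8860.00 = 115.00 in
y_c = 751660.00 / 8860.00 = 84.84 in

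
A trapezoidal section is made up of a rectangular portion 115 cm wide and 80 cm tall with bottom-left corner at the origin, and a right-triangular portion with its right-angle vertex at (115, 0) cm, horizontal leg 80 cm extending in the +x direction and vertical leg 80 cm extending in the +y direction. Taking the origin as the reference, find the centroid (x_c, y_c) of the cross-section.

rectangular portion: A = 115 × 80 = 9200.00, centroid at (57.50, 40.00).
triangular portion: A = ½·80·80 = 3200.00, centroid at (141.67, 26.67).
ΣA = 12400.00 cm²
ΣAx_c = (9200.00)(57.50) + (3200.00)(141.67) = 982333.33 cm³
ΣAy_c = (9200.00)(40.00) + (3200.00)(26.67) = 453333.33 cm³
x_c = 982333.33 / 12400.00 = 79.22 cm
y_c = 453333.33 / 12400.00 = 36.56 cm

x_c = 79.22 cm, y_c = 36.56 cm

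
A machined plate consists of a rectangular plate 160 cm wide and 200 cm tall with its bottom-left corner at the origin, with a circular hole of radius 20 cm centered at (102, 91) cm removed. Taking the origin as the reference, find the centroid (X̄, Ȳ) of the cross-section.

X̄ = 79.10 cm, Ȳ = 100.37 cm

plate: A = 160 × 200 = 32000.00, centroid at (80.00, 100.00).
hole: A = −π·20² = -1256.64, centroid at (102.00, 91.00).
ΣA = 30743.36 cm²
ΣAX̄ = (32000.00)(80.00) + (-1256.64)(102.00) = 2431823.02 cm³
ΣAȲ = (32000.00)(100.00) + (-1256.64)(91.00) = 3085646.03 cm³
X̄ = 2431823.02 / 30743.36 = 79.10 cm
Ȳ = 3085646.03 / 30743.36 = 100.37 cm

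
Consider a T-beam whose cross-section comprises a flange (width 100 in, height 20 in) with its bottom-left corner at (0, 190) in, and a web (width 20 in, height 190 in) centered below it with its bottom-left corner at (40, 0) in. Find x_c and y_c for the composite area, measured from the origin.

x_c = 50.00 in, y_c = 131.21 in

Part | A | x̄ᵢ | ȳᵢ | A·x̄ᵢ | A·ȳᵢ
web | 3800.00 | 50.00 | 95.00 | 190000.00 | 361000.00
flange | 2000.00 | 50.00 | 200.00 | 100000.00 | 400000.00
Σ | 5800.00 |  |  | 290000.00 | 761000.00
x_c = 290000.00 / 5800.00 = 50.00 in
y_c = 761000.00 / 5800.00 = 131.21 in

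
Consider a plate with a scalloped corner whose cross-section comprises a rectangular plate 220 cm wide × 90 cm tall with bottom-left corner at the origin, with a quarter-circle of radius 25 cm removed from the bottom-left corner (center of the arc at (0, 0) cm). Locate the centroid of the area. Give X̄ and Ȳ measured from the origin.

X̄ = 112.53 cm, Ȳ = 45.87 cm

plate: A = 220 × 90 = 19800.00, centroid at (110.00, 45.00).
removed quarter-circle: A = −¼π·25² = -490.87, centroid at (10.61, 10.61).
ΣA = 19309.13 cm², ΣAX̄ = 2172791.67 cm³, ΣAȲ = 885791.67 cm³.
X̄ = 2172791.67/19309.13 = 112.53 cm; Ȳ = 885791.67/19309.13 = 45.87 cm.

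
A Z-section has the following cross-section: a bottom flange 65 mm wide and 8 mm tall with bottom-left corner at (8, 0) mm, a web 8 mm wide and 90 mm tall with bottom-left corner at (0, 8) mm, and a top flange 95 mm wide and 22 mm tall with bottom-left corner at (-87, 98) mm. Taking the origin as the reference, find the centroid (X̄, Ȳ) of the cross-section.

bottom flange: A = 65 × 8 = 520.00, centroid at (40.50, 4.00).
web: A = 8 × 90 = 720.00, centroid at (4.00, 53.00).
top flange: A = 95 × 22 = 2090.00, centroid at (-39.50, 109.00).
ΣA = 3330.00 mm², ΣAX̄ = -58615.00 mm³, ΣAȲ = 268050.00 mm³.
X̄ = -58615.00/3330.00 = -17.60 mm; Ȳ = 268050.00/3330.00 = 80.50 mm.

X̄ = -17.60 mm, Ȳ = 80.50 mm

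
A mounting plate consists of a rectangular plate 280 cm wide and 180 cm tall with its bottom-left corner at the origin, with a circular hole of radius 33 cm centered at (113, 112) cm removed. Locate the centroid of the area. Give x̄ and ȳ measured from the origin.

x̄ = 141.97 cm, ȳ = 88.40 cm

Part | A | x̄ᵢ | ȳᵢ | A·x̄ᵢ | A·ȳᵢ
plate | 50400.00 | 140.00 | 90.00 | 7056000.00 | 4536000.00
hole | -3421.19 | 113.00 | 112.00 | -386594.97 | -383173.77
Σ | 46978.81 |  |  | 6669405.03 | 4152826.23
x̄ = 6669405.03 / 46978.81 = 141.97 cm
ȳ = 4152826.23 / 46978.81 = 88.40 cm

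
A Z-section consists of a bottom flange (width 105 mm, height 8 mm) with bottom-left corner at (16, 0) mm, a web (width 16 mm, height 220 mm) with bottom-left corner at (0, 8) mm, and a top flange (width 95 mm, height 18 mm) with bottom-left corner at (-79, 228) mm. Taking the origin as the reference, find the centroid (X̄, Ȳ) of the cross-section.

X̄ = 5.24 mm, Ȳ = 135.75 mm

Part | A | x̄ᵢ | ȳᵢ | A·x̄ᵢ | A·ȳᵢ
bottom flange | 840.00 | 68.50 | 4.00 | 57540.00 | 3360.00
web | 3520.00 | 8.00 | 118.00 | 28160.00 | 415360.00
top flange | 1710.00 | -31.50 | 237.00 | -53865.00 | 405270.00
Σ | 6070.00 |  |  | 31835.00 | 823990.00
X̄ = 31835.00 / 6070.00 = 5.24 mm
Ȳ = 823990.00 / 6070.00 = 135.75 mm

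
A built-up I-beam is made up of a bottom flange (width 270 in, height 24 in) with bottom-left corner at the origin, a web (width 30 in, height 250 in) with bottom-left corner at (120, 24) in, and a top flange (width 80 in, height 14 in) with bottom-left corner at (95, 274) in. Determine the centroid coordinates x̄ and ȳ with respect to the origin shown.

x̄ = 135.00 in, ȳ = 100.00 in

bottom flange: A = 270 × 24 = 6480.00, centroid at (135.00, 12.00).
web: A = 30 × 250 = 7500.00, centroid at (135.00, 149.00).
top flange: A = 80 × 14 = 1120.00, centroid at (135.00, 281.00).
ΣA = 15100.00 in², ΣAx̄ = 2038500.00 in³, ΣAȳ = 1509980.00 in³.
x̄ = 2038500.00/15100.00 = 135.00 in; ȳ = 1509980.00/15100.00 = 100.00 in.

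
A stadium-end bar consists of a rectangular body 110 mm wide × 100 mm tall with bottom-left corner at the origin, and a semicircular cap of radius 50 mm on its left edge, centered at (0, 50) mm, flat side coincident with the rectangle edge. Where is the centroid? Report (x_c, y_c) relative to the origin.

x_c = 34.95 mm, y_c = 50.00 mm

Part | A | x̄ᵢ | ȳᵢ | A·x̄ᵢ | A·ȳᵢ
rectangular body | 11000.00 | 55.00 | 50.00 | 605000.00 | 550000.00
semicircular end | 3926.99 | -21.22 | 50.00 | -83333.33 | 196349.54
Σ | 14926.99 |  |  | 521666.67 | 746349.54
x_c = 521666.67 / 14926.99 = 34.95 mm
y_c = 746349.54 / 14926.99 = 50.00 mm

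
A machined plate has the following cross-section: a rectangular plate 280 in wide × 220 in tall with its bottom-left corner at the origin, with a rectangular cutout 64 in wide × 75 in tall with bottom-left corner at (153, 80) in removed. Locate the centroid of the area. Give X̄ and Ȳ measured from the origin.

X̄ = 136.20 in, Ȳ = 109.37 in

plate: A = 280 × 220 = 61600.00, centroid at (140.00, 110.00).
hole: A = −(64 × 75) = -4800.00, centroid at (185.00, 117.50).
ΣA = 56800.00 in²
ΣAX̄ = (61600.00)(140.00) + (-4800.00)(185.00) = 7736000.00 in³
ΣAȲ = (61600.00)(110.00) + (-4800.00)(117.50) = 6212000.00 in³
X̄ = 7736000.00 / 56800.00 = 136.20 in
Ȳ = 6212000.00 / 56800.00 = 109.37 in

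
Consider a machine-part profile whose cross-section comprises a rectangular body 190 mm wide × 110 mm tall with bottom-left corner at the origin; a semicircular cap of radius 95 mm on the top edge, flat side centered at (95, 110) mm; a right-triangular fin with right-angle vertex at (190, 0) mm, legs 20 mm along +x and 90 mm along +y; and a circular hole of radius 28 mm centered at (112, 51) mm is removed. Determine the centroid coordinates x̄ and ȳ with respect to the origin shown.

x̄ = 96.48 mm, ȳ = 94.94 mm

rectangular body: A = 190 × 110 = 20900.00, centroid at (95.00, 55.00).
semicircular top: A = ½π·95² = 14176.44, centroid at (95.00, 150.32).
triangular fin: A = ½·20·90 = 900.00, centroid at (196.67, 30.00).
hole: A = −π·28² = -2463.01, centroid at (112.00, 51.00).
ΣA = 33513.43 mm²
ΣAx̄ = (20900.00)(95.00) + (14176.44)(95.00) + (900.00)(196.67) + (-2463.01)(112.00) = 3233404.53 mm³
ΣAȳ = (20900.00)(55.00) + (14176.44)(150.32) + (900.00)(30.00) + (-2463.01)(51.00) = 3181877.95 mm³
x̄ = 3233404.53 / 33513.43 = 96.48 mm
ȳ = 3181877.95 / 33513.43 = 94.94 mm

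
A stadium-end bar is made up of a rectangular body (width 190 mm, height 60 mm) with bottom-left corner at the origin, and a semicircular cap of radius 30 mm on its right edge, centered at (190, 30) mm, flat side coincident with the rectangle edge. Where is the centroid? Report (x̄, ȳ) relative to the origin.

Part | A | x̄ᵢ | ȳᵢ | A·x̄ᵢ | A·ȳᵢ
rectangular body | 11400.00 | 95.00 | 30.00 | 1083000.00 | 342000.00
semicircular end | 1413.72 | 202.73 | 30.00 | 286606.17 | 42411.50
Σ | 12813.72 |  |  | 1369606.17 | 384411.50
x̄ = 1369606.17 / 12813.72 = 106.89 mm
ȳ = 384411.50 / 12813.72 = 30.00 mm

x̄ = 106.89 mm, ȳ = 30.00 mm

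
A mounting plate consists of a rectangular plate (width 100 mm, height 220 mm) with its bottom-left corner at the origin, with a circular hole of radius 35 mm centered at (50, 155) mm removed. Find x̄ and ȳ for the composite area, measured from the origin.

Part | A | x̄ᵢ | ȳᵢ | A·x̄ᵢ | A·ȳᵢ
plate | 22000.00 | 50.00 | 110.00 | 1100000.00 | 2420000.00
hole | -3848.45 | 50.00 | 155.00 | -192422.55 | -596509.91
Σ | 18151.55 |  |  | 907577.45 | 1823490.09
x̄ = 907577.45 / 18151.55 = 50.00 mm
ȳ = 1823490.09 / 18151.55 = 100.46 mm

x̄ = 50.00 mm, ȳ = 100.46 mm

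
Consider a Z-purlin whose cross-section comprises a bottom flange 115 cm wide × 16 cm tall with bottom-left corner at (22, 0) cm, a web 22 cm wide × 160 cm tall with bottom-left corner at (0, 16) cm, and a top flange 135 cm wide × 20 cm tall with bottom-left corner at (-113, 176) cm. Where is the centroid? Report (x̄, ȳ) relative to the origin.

bottom flange: A = 115 × 16 = 1840.00, centroid at (79.50, 8.00).
web: A = 22 × 160 = 3520.00, centroid at (11.00, 96.00).
top flange: A = 135 × 20 = 2700.00, centroid at (-45.50, 186.00).
ΣA = 8060.00 cm²
ΣAx̄ = (1840.00)(79.50) + (3520.00)(11.00) + (2700.00)(-45.50) = 62150.00 cm³
ΣAȳ = (1840.00)(8.00) + (3520.00)(96.00) + (2700.00)(186.00) = 854840.00 cm³
x̄ = 62150.00 / 8060.00 = 7.71 cm
ȳ = 854840.00 / 8060.00 = 106.06 cm

x̄ = 7.71 cm, ȳ = 106.06 cm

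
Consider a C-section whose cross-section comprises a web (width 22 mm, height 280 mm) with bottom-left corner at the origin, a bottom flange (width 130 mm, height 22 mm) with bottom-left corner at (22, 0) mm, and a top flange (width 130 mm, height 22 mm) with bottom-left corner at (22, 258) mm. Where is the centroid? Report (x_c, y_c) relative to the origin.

x_c = 47.59 mm, y_c = 140.00 mm

Part | A | x̄ᵢ | ȳᵢ | A·x̄ᵢ | A·ȳᵢ
web | 6160.00 | 11.00 | 140.00 | 67760.00 | 862400.00
bottom flange | 2860.00 | 87.00 | 11.00 | 248820.00 | 31460.00
top flange | 2860.00 | 87.00 | 269.00 | 248820.00 | 769340.00
Σ | 11880.00 |  |  | 565400.00 | 1663200.00
x_c = 565400.00 / 11880.00 = 47.59 mm
y_c = 1663200.00 / 11880.00 = 140.00 mm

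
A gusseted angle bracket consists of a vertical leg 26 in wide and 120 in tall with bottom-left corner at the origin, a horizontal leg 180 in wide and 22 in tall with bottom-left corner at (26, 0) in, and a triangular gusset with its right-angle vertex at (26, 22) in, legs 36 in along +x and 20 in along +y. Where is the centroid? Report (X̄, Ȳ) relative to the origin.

X̄ = 69.03 in, Ȳ = 32.40 in

vertical leg: A = 26 × 120 = 3120.00, centroid at (13.00, 60.00).
horizontal leg: A = 180 × 22 = 3960.00, centroid at (116.00, 11.00).
gusset: A = ½·36·20 = 360.00, centroid at (38.00, 28.67).
ΣA = 7440.00 in²
ΣAX̄ = (3120.00)(13.00) + (3960.00)(116.00) + (360.00)(38.00) = 513600.00 in³
ΣAȲ = (3120.00)(60.00) + (3960.00)(11.00) + (360.00)(28.67) = 241080.00 in³
X̄ = 513600.00 / 7440.00 = 69.03 in
Ȳ = 241080.00 / 7440.00 = 32.40 in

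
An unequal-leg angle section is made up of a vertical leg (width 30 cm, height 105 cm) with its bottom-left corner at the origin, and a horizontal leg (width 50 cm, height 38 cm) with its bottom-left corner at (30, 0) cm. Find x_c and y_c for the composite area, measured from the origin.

x_c = 30.05 cm, y_c = 39.90 cm

vertical leg: A = 30 × 105 = 3150.00, centroid at (15.00, 52.50).
horizontal leg: A = 50 × 38 = 1900.00, centroid at (55.00, 19.00).
ΣA = 5050.00 cm²
ΣAx_c = (3150.00)(15.00) + (1900.00)(55.00) = 151750.00 cm³
ΣAy_c = (3150.00)(52.50) + (1900.00)(19.00) = 201475.00 cm³
x_c = 151750.00 / 5050.00 = 30.05 cm
y_c = 201475.00 / 5050.00 = 39.90 cm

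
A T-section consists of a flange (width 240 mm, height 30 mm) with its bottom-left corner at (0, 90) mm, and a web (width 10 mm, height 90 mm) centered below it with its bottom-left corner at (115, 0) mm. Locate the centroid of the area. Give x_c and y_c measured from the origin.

x_c = 120.00 mm, y_c = 98.33 mm

web: A = 10 × 90 = 900.00, centroid at (120.00, 45.00).
flange: A = 240 × 30 = 7200.00, centroid at (120.00, 105.00).
ΣA = 8100.00 mm²
ΣAx_c = (900.00)(120.00) + (7200.00)(120.00) = 972000.00 mm³
ΣAy_c = (900.00)(45.00) + (7200.00)(105.00) = 796500.00 mm³
x_c = 972000.00 / 8100.00 = 120.00 mm
y_c = 796500.00 / 8100.00 = 98.33 mm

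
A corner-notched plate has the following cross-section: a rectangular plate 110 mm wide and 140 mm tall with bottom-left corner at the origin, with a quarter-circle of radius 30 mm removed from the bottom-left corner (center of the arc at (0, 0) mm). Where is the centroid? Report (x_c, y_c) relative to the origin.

Part | A | x̄ᵢ | ȳᵢ | A·x̄ᵢ | A·ȳᵢ
plate | 15400.00 | 55.00 | 70.00 | 847000.00 | 1078000.00
removed quarter-circle | -706.86 | 12.73 | 12.73 | -9000.00 | -9000.00
Σ | 14693.14 |  |  | 838000.00 | 1069000.00
x_c = 838000.00 / 14693.14 = 57.03 mm
y_c = 1069000.00 / 14693.14 = 72.76 mm

x_c = 57.03 mm, y_c = 72.76 mm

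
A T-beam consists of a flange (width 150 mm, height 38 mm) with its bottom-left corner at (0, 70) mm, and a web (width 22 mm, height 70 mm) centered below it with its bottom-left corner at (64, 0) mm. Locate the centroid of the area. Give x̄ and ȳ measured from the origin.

x̄ = 75.00 mm, ȳ = 77.51 mm

web: A = 22 × 70 = 1540.00, centroid at (75.00, 35.00).
flange: A = 150 × 38 = 5700.00, centroid at (75.00, 89.00).
ΣA = 7240.00 mm², ΣAx̄ = 543000.00 mm³, ΣAȳ = 561200.00 mm³.
x̄ = 543000.00/7240.00 = 75.00 mm; ȳ = 561200.00/7240.00 = 77.51 mm.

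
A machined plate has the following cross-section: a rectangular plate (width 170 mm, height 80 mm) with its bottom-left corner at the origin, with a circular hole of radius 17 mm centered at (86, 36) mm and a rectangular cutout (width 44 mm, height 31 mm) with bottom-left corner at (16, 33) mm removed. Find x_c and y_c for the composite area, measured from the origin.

x_c = 90.58 mm, y_c = 39.30 mm

plate: A = 170 × 80 = 13600.00, centroid at (85.00, 40.00).
hole 1: A = −π·17² = -907.92, centroid at (86.00, 36.00).
hole 2: A = −(44 × 31) = -1364.00, centroid at (38.00, 48.50).
ΣA = 11328.08 mm², ΣAx_c = 1026086.86 mm³, ΣAy_c = 445160.87 mm³.
x_c = 1026086.86/11328.08 = 90.58 mm; y_c = 445160.87/11328.08 = 39.30 mm.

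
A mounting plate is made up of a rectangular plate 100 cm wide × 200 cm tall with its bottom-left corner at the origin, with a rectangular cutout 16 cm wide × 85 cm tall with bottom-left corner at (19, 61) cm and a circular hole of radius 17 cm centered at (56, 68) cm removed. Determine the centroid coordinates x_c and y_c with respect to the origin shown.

x_c = 51.46 cm, y_c = 101.37 cm

Part | A | x̄ᵢ | ȳᵢ | A·x̄ᵢ | A·ȳᵢ
plate | 20000.00 | 50.00 | 100.00 | 1000000.00 | 2000000.00
hole 1 | -1360.00 | 27.00 | 103.50 | -36720.00 | -140760.00
hole 2 | -907.92 | 56.00 | 68.00 | -50843.54 | -61738.58
Σ | 17732.08 |  |  | 912436.46 | 1797501.42
x_c = 912436.46 / 17732.08 = 51.46 cm
y_c = 1797501.42 / 17732.08 = 101.37 cm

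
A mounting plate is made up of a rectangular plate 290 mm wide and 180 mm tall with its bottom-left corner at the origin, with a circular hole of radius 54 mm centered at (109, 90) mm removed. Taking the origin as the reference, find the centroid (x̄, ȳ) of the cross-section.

x̄ = 152.66 mm, ȳ = 90.00 mm

plate: A = 290 × 180 = 52200.00, centroid at (145.00, 90.00).
hole: A = −π·54² = -9160.88, centroid at (109.00, 90.00).
ΣA = 43039.12 mm²
ΣAx̄ = (52200.00)(145.00) + (-9160.88)(109.00) = 6570463.62 mm³
ΣAȳ = (52200.00)(90.00) + (-9160.88)(90.00) = 3873520.42 mm³
x̄ = 6570463.62 / 43039.12 = 152.66 mm
ȳ = 3873520.42 / 43039.12 = 90.00 mm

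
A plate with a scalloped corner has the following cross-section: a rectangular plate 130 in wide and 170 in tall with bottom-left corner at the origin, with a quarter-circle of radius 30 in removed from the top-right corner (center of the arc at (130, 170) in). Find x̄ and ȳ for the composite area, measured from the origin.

x̄ = 63.27 in, ȳ = 82.61 in

plate: A = 130 × 170 = 22100.00, centroid at (65.00, 85.00).
removed quarter-circle: A = −¼π·30² = -706.86, centroid at (117.27, 157.27).
ΣA = 21393.14 in²
ΣAx̄ = (22100.00)(65.00) + (-706.86)(117.27) = 1353608.41 in³
ΣAȳ = (22100.00)(85.00) + (-706.86)(157.27) = 1767334.08 in³
x̄ = 1353608.41 / 21393.14 = 63.27 in
ȳ = 1767334.08 / 21393.14 = 82.61 in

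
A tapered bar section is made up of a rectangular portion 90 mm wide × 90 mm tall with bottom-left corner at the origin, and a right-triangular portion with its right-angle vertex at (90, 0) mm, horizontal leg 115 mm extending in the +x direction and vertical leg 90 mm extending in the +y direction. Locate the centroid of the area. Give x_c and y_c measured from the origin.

rectangular portion: A = 90 × 90 = 8100.00, centroid at (45.00, 45.00).
triangular portion: A = ½·115·90 = 5175.00, centroid at (128.33, 30.00).
ΣA = 13275.00 mm², ΣAx_c = 1028625.00 mm³, ΣAy_c = 519750.00 mm³.
x_c = 1028625.00/13275.00 = 77.49 mm; y_c = 519750.00/13275.00 = 39.15 mm.

x_c = 77.49 mm, y_c = 39.15 mm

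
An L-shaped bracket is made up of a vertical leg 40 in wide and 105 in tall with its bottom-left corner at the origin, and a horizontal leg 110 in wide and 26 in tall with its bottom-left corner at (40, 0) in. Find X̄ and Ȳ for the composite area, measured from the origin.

X̄ = 50.38 in, Ȳ = 36.50 in

vertical leg: A = 40 × 105 = 4200.00, centroid at (20.00, 52.50).
horizontal leg: A = 110 × 26 = 2860.00, centroid at (95.00, 13.00).
ΣA = 7060.00 in², ΣAX̄ = 355700.00 in³, ΣAȲ = 257680.00 in³.
X̄ = 355700.00/7060.00 = 50.38 in; Ȳ = 257680.00/7060.00 = 36.50 in.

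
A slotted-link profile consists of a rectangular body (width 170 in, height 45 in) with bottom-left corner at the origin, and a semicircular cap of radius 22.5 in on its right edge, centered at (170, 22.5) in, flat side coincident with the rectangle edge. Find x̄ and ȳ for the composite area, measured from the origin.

Part | A | x̄ᵢ | ȳᵢ | A·x̄ᵢ | A·ȳᵢ
rectangular body | 7650.00 | 85.00 | 22.50 | 650250.00 | 172125.00
semicircular end | 795.22 | 179.55 | 22.50 | 142780.41 | 17892.35
Σ | 8445.22 |  |  | 793030.41 | 190017.35
x̄ = 793030.41 / 8445.22 = 93.90 in
ȳ = 190017.35 / 8445.22 = 22.50 in

x̄ = 93.90 in, ȳ = 22.50 in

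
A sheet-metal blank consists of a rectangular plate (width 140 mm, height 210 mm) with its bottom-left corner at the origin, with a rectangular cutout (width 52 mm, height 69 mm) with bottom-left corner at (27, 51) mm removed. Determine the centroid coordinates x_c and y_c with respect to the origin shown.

x_c = 72.36 mm, y_c = 107.71 mm

Part | A | x̄ᵢ | ȳᵢ | A·x̄ᵢ | A·ȳᵢ
plate | 29400.00 | 70.00 | 105.00 | 2058000.00 | 3087000.00
hole | -3588.00 | 53.00 | 85.50 | -190164.00 | -306774.00
Σ | 25812.00 |  |  | 1867836.00 | 2780226.00
x_c = 1867836.00 / 25812.00 = 72.36 mm
y_c = 2780226.00 / 25812.00 = 107.71 mm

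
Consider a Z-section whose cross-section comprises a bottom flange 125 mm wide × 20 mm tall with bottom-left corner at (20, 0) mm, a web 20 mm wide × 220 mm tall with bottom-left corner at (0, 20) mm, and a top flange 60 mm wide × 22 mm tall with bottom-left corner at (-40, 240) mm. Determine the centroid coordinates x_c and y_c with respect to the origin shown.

Part | A | x̄ᵢ | ȳᵢ | A·x̄ᵢ | A·ȳᵢ
bottom flange | 2500.00 | 82.50 | 10.00 | 206250.00 | 25000.00
web | 4400.00 | 10.00 | 130.00 | 44000.00 | 572000.00
top flange | 1320.00 | -10.00 | 251.00 | -13200.00 | 331320.00
Σ | 8220.00 |  |  | 237050.00 | 928320.00
x_c = 237050.00 / 8220.00 = 28.84 mm
y_c = 928320.00 / 8220.00 = 112.93 mm

x_c = 28.84 mm, y_c = 112.93 mm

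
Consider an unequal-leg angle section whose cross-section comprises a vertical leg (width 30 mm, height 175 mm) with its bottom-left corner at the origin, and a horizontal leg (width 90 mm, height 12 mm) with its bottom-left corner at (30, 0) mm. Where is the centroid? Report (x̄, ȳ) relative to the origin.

Part | A | x̄ᵢ | ȳᵢ | A·x̄ᵢ | A·ȳᵢ
vertical leg | 5250.00 | 15.00 | 87.50 | 78750.00 | 459375.00
horizontal leg | 1080.00 | 75.00 | 6.00 | 81000.00 | 6480.00
Σ | 6330.00 |  |  | 159750.00 | 465855.00
x̄ = 159750.00 / 6330.00 = 25.24 mm
ȳ = 465855.00 / 6330.00 = 73.59 mm

x̄ = 25.24 mm, ȳ = 73.59 mm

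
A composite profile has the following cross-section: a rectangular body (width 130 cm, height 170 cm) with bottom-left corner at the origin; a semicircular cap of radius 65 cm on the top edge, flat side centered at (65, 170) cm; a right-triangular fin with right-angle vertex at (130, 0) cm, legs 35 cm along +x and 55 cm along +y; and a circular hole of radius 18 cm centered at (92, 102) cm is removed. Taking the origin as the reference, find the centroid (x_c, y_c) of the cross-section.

rectangular body: A = 130 × 170 = 22100.00, centroid at (65.00, 85.00).
semicircular top: A = ½π·65² = 6636.61, centroid at (65.00, 197.59).
triangular fin: A = ½·35·55 = 962.50, centroid at (141.67, 18.33).
hole: A = −π·18² = -1017.88, centroid at (92.00, 102.00).
ΣA = 28681.24 cm²
ΣAx_c = (22100.00)(65.00) + (6636.61)(65.00) + (962.50)(141.67) + (-1017.88)(92.00) = 1910589.51 cm³
ΣAy_c = (22100.00)(85.00) + (6636.61)(197.59) + (962.50)(18.33) + (-1017.88)(102.00) = 3103630.27 cm³
x_c = 1910589.51 / 28681.24 = 66.61 cm
y_c = 3103630.27 / 28681.24 = 108.21 cm

x_c = 66.61 cm, y_c = 108.21 cm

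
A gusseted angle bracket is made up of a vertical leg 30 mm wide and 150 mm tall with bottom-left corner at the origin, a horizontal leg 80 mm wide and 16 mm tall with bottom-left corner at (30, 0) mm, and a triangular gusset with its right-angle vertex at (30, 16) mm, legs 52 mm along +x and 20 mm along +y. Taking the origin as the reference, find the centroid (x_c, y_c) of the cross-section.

vertical leg: A = 30 × 150 = 4500.00, centroid at (15.00, 75.00).
horizontal leg: A = 80 × 16 = 1280.00, centroid at (70.00, 8.00).
gusset: A = ½·52·20 = 520.00, centroid at (47.33, 22.67).
ΣA = 6300.00 mm²
ΣAx_c = (4500.00)(15.00) + (1280.00)(70.00) + (520.00)(47.33) = 181713.33 mm³
ΣAy_c = (4500.00)(75.00) + (1280.00)(8.00) + (520.00)(22.67) = 359526.67 mm³
x_c = 181713.33 / 6300.00 = 28.84 mm
y_c = 359526.67 / 6300.00 = 57.07 mm

x_c = 28.84 mm, y_c = 57.07 mm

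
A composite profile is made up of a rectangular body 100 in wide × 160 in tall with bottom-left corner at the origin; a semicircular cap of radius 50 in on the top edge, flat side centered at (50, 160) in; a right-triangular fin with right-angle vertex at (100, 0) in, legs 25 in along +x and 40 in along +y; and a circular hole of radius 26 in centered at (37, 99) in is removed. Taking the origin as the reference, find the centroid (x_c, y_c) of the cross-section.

Part | A | x̄ᵢ | ȳᵢ | A·x̄ᵢ | A·ȳᵢ
rectangular body | 16000.00 | 50.00 | 80.00 | 800000.00 | 1280000.00
semicircular top | 3926.99 | 50.00 | 181.22 | 196349.54 | 711651.86
triangular fin | 500.00 | 108.33 | 13.33 | 54166.67 | 6666.67
hole | -2123.72 | 37.00 | 99.00 | -78577.52 | -210247.95
Σ | 18303.27 |  |  | 971938.69 | 1788070.58
x_c = 971938.69 / 18303.27 = 53.10 in
y_c = 1788070.58 / 18303.27 = 97.69 in

x_c = 53.10 in, y_c = 97.69 in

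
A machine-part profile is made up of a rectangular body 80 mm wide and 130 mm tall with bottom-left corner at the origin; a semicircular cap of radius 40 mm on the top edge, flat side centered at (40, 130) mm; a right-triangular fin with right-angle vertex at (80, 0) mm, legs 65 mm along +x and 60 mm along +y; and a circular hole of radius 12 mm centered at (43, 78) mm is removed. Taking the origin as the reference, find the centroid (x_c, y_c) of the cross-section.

x_c = 48.25 mm, y_c = 72.80 mm

Part | A | x̄ᵢ | ȳᵢ | A·x̄ᵢ | A·ȳᵢ
rectangular body | 10400.00 | 40.00 | 65.00 | 416000.00 | 676000.00
semicircular top | 2513.27 | 40.00 | 146.98 | 100530.96 | 369392.30
triangular fin | 1950.00 | 101.67 | 20.00 | 198250.00 | 39000.00
hole | -452.39 | 43.00 | 78.00 | -19452.74 | -35286.37
Σ | 14410.88 |  |  | 695328.22 | 1049105.93
x_c = 695328.22 / 14410.88 = 48.25 mm
y_c = 1049105.93 / 14410.88 = 72.80 mm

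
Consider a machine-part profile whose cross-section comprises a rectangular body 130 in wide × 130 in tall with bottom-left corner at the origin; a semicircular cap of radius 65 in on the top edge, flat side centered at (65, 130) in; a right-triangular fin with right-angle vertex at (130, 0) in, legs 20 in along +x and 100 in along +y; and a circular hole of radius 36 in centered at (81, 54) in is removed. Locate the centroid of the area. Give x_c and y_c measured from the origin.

x_c = 65.32 in, y_c = 95.67 in

Part | A | x̄ᵢ | ȳᵢ | A·x̄ᵢ | A·ȳᵢ
rectangular body | 16900.00 | 65.00 | 65.00 | 1098500.00 | 1098500.00
semicircular top | 6636.61 | 65.00 | 157.59 | 431379.94 | 1045843.22
triangular fin | 1000.00 | 136.67 | 33.33 | 136666.67 | 33333.33
hole | -4071.50 | 81.00 | 54.00 | -329791.83 | -219861.22
Σ | 20465.11 |  |  | 1336754.78 | 1957815.33
x_c = 1336754.78 / 20465.11 = 65.32 in
y_c = 1957815.33 / 20465.11 = 95.67 in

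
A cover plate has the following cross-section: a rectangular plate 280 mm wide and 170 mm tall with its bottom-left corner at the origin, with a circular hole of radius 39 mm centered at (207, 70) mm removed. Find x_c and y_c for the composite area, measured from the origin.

x_c = 132.52 mm, y_c = 86.67 mm

plate: A = 280 × 170 = 47600.00, centroid at (140.00, 85.00).
hole: A = −π·39² = -4778.36, centroid at (207.00, 70.00).
ΣA = 42821.64 mm²
ΣAx_c = (47600.00)(140.00) + (-4778.36)(207.00) = 5674878.98 mm³
ΣAy_c = (47600.00)(85.00) + (-4778.36)(70.00) = 3711514.63 mm³
x_c = 5674878.98 / 42821.64 = 132.52 mm
y_c = 3711514.63 / 42821.64 = 86.67 mm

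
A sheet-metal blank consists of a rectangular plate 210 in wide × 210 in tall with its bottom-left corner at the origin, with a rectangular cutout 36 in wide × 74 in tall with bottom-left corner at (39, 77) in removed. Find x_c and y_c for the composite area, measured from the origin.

plate: A = 210 × 210 = 44100.00, centroid at (105.00, 105.00).
hole: A = −(36 × 74) = -2664.00, centroid at (57.00, 114.00).
ΣA = 41436.00 in²
ΣAx_c = (44100.00)(105.00) + (-2664.00)(57.00) = 4478652.00 in³
ΣAy_c = (44100.00)(105.00) + (-2664.00)(114.00) = 4326804.00 in³
x_c = 4478652.00 / 41436.00 = 108.09 in
y_c = 4326804.00 / 41436.00 = 104.42 in

x_c = 108.09 in, y_c = 104.42 in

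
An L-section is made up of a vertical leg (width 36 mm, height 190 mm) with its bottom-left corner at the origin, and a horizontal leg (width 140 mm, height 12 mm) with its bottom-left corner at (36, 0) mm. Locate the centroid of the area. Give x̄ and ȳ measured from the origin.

x̄ = 35.35 mm, ȳ = 77.45 mm

vertical leg: A = 36 × 190 = 6840.00, centroid at (18.00, 95.00).
horizontal leg: A = 140 × 12 = 1680.00, centroid at (106.00, 6.00).
ΣA = 8520.00 mm²
ΣAx̄ = (6840.00)(18.00) + (1680.00)(106.00) = 301200.00 mm³
ΣAȳ = (6840.00)(95.00) + (1680.00)(6.00) = 659880.00 mm³
x̄ = 301200.00 / 8520.00 = 35.35 mm
ȳ = 659880.00 / 8520.00 = 77.45 mm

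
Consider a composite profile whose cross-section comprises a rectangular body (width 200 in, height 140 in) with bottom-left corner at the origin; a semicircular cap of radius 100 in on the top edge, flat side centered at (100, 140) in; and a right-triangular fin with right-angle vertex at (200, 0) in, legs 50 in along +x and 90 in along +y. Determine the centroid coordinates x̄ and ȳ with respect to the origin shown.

rectangular body: A = 200 × 140 = 28000.00, centroid at (100.00, 70.00).
semicircular top: A = ½π·100² = 15707.96, centroid at (100.00, 182.44).
triangular fin: A = ½·50·90 = 2250.00, centroid at (216.67, 30.00).
ΣA = 45957.96 in², ΣAx̄ = 4858296.33 in³, ΣAȳ = 4893281.52 in³.
x̄ = 4858296.33/45957.96 = 105.71 in; ȳ = 4893281.52/45957.96 = 106.47 in.

x̄ = 105.71 in, ȳ = 106.47 in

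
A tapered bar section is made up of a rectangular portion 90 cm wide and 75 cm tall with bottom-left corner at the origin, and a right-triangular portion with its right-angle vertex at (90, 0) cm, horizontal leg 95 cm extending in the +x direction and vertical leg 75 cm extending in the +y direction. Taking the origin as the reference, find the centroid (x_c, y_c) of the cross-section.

x_c = 71.48 cm, y_c = 33.18 cm

rectangular portion: A = 90 × 75 = 6750.00, centroid at (45.00, 37.50).
triangular portion: A = ½·95·75 = 3562.50, centroid at (121.67, 25.00).
ΣA = 10312.50 cm², ΣAx_c = 737187.50 cm³, ΣAy_c = 342187.50 cm³.
x_c = 737187.50/10312.50 = 71.48 cm; y_c = 342187.50/10312.50 = 33.18 cm.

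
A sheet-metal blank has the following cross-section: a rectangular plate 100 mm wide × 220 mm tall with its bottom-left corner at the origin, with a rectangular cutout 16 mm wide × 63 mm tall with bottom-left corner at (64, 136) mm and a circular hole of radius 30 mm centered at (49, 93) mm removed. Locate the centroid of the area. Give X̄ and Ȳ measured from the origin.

X̄ = 48.93 mm, Ȳ = 109.46 mm

plate: A = 100 × 220 = 22000.00, centroid at (50.00, 110.00).
hole 1: A = −(16 × 63) = -1008.00, centroid at (72.00, 167.50).
hole 2: A = −π·30² = -2827.43, centroid at (49.00, 93.00).
ΣA = 18164.57 mm²
ΣAX̄ = (22000.00)(50.00) + (-1008.00)(72.00) + (-2827.43)(49.00) = 888879.76 mm³
ΣAȲ = (22000.00)(110.00) + (-1008.00)(167.50) + (-2827.43)(93.00) = 1988208.69 mm³
X̄ = 888879.76 / 18164.57 = 48.93 mm
Ȳ = 1988208.69 / 18164.57 = 109.46 mm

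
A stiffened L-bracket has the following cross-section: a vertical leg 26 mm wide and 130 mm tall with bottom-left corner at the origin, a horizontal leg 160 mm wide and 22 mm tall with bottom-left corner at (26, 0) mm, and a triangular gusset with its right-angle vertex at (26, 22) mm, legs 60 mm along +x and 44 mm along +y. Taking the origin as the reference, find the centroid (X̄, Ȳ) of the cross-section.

vertical leg: A = 26 × 130 = 3380.00, centroid at (13.00, 65.00).
horizontal leg: A = 160 × 22 = 3520.00, centroid at (106.00, 11.00).
gusset: A = ½·60·44 = 1320.00, centroid at (46.00, 36.67).
ΣA = 8220.00 mm², ΣAX̄ = 477780.00 mm³, ΣAȲ = 306820.00 mm³.
X̄ = 477780.00/8220.00 = 58.12 mm; Ȳ = 306820.00/8220.00 = 37.33 mm.

X̄ = 58.12 mm, Ȳ = 37.33 mm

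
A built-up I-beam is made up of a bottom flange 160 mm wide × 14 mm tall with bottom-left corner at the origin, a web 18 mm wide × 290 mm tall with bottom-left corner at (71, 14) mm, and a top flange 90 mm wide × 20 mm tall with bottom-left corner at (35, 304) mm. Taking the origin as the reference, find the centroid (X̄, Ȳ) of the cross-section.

bottom flange: A = 160 × 14 = 2240.00, centroid at (80.00, 7.00).
web: A = 18 × 290 = 5220.00, centroid at (80.00, 159.00).
top flange: A = 90 × 20 = 1800.00, centroid at (80.00, 314.00).
ΣA = 9260.00 mm²
ΣAX̄ = (2240.00)(80.00) + (5220.00)(80.00) + (1800.00)(80.00) = 740800.00 mm³
ΣAȲ = (2240.00)(7.00) + (5220.00)(159.00) + (1800.00)(314.00) = 1410860.00 mm³
X̄ = 740800.00 / 9260.00 = 80.00 mm
Ȳ = 1410860.00 / 9260.00 = 152.36 mm

X̄ = 80.00 mm, Ȳ = 152.36 mm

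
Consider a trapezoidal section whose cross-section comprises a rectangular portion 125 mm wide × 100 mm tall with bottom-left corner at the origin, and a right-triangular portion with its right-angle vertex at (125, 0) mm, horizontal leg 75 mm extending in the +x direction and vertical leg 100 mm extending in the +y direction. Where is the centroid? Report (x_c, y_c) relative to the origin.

x_c = 82.69 mm, y_c = 46.15 mm

Part | A | x̄ᵢ | ȳᵢ | A·x̄ᵢ | A·ȳᵢ
rectangular portion | 12500.00 | 62.50 | 50.00 | 781250.00 | 625000.00
triangular portion | 3750.00 | 150.00 | 33.33 | 562500.00 | 125000.00
Σ | 16250.00 |  |  | 1343750.00 | 750000.00
x_c = 1343750.00 / 16250.00 = 82.69 mm
y_c = 750000.00 / 16250.00 = 46.15 mm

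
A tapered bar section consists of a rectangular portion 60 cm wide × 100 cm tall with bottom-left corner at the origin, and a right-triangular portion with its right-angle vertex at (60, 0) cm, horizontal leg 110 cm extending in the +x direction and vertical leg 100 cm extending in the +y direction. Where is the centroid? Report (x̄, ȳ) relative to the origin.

x̄ = 61.88 cm, ȳ = 42.03 cm

Part | A | x̄ᵢ | ȳᵢ | A·x̄ᵢ | A·ȳᵢ
rectangular portion | 6000.00 | 30.00 | 50.00 | 180000.00 | 300000.00
triangular portion | 5500.00 | 96.67 | 33.33 | 531666.67 | 183333.33
Σ | 11500.00 |  |  | 711666.67 | 483333.33
x̄ = 711666.67 / 11500.00 = 61.88 cm
ȳ = 483333.33 / 11500.00 = 42.03 cm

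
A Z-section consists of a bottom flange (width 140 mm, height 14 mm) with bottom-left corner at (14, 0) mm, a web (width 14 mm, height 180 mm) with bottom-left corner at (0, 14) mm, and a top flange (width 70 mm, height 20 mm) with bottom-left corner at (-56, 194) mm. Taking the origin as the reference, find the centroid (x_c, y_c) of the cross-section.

x_c = 26.00 mm, y_c = 95.48 mm

bottom flange: A = 140 × 14 = 1960.00, centroid at (84.00, 7.00).
web: A = 14 × 180 = 2520.00, centroid at (7.00, 104.00).
top flange: A = 70 × 20 = 1400.00, centroid at (-21.00, 204.00).
ΣA = 5880.00 mm², ΣAx_c = 152880.00 mm³, ΣAy_c = 561400.00 mm³.
x_c = 152880.00/5880.00 = 26.00 mm; y_c = 561400.00/5880.00 = 95.48 mm.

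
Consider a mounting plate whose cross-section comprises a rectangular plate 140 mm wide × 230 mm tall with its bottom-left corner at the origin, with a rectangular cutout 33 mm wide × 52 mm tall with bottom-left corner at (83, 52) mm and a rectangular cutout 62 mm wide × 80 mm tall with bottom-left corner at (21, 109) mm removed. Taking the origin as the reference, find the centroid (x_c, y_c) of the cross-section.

x_c = 71.51 mm, y_c = 110.88 mm

Part | A | x̄ᵢ | ȳᵢ | A·x̄ᵢ | A·ȳᵢ
plate | 32200.00 | 70.00 | 115.00 | 2254000.00 | 3703000.00
hole 1 | -1716.00 | 99.50 | 78.00 | -170742.00 | -133848.00
hole 2 | -4960.00 | 52.00 | 149.00 | -257920.00 | -739040.00
Σ | 25524.00 |  |  | 1825338.00 | 2830112.00
x_c = 1825338.00 / 25524.00 = 71.51 mm
y_c = 2830112.00 / 25524.00 = 110.88 mm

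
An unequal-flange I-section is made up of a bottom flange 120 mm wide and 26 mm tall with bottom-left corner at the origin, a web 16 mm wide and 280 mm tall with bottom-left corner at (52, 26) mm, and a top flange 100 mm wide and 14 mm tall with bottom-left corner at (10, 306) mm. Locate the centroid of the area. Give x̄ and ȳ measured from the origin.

bottom flange: A = 120 × 26 = 3120.00, centroid at (60.00, 13.00).
web: A = 16 × 280 = 4480.00, centroid at (60.00, 166.00).
top flange: A = 100 × 14 = 1400.00, centroid at (60.00, 313.00).
ΣA = 9000.00 mm², ΣAx̄ = 540000.00 mm³, ΣAȳ = 1222440.00 mm³.
x̄ = 540000.00/9000.00 = 60.00 mm; ȳ = 1222440.00/9000.00 = 135.83 mm.

x̄ = 60.00 mm, ȳ = 135.83 mm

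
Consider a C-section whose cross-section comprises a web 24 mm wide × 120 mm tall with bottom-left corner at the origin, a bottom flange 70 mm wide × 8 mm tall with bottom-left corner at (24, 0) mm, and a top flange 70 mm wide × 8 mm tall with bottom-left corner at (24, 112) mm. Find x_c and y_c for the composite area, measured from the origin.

Part | A | x̄ᵢ | ȳᵢ | A·x̄ᵢ | A·ȳᵢ
web | 2880.00 | 12.00 | 60.00 | 34560.00 | 172800.00
bottom flange | 560.00 | 59.00 | 4.00 | 33040.00 | 2240.00
top flange | 560.00 | 59.00 | 116.00 | 33040.00 | 64960.00
Σ | 4000.00 |  |  | 100640.00 | 240000.00
x_c = 100640.00 / 4000.00 = 25.16 mm
y_c = 240000.00 / 4000.00 = 60.00 mm

x_c = 25.16 mm, y_c = 60.00 mm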